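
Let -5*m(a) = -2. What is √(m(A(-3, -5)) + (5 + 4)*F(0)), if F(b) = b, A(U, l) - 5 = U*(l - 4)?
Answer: √10/5 ≈ 0.63246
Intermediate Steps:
A(U, l) = 5 + U*(-4 + l) (A(U, l) = 5 + U*(l - 4) = 5 + U*(-4 + l))
m(a) = ⅖ (m(a) = -⅕*(-2) = ⅖)
√(m(A(-3, -5)) + (5 + 4)*F(0)) = √(⅖ + (5 + 4)*0) = √(⅖ + 9*0) = √(⅖ + 0) = √(⅖) = √10/5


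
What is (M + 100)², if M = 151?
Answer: 63001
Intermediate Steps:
(M + 100)² = (151 + 100)² = 251² = 63001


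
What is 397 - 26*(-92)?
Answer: 2789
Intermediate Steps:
397 - 26*(-92) = 397 + 2392 = 2789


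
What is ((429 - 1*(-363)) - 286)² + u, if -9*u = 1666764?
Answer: 70840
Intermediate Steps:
u = -185196 (u = -⅑*1666764 = -185196)
((429 - 1*(-363)) - 286)² + u = ((429 - 1*(-363)) - 286)² - 185196 = ((429 + 363) - 286)² - 185196 = (792 - 286)² - 185196 = 506² - 185196 = 256036 - 185196 = 70840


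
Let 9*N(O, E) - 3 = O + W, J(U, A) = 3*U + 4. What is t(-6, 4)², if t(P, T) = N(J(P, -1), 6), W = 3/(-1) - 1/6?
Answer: 7225/2916 ≈ 2.4777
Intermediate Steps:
W = -19/6 (W = 3*(-1) - 1*⅙ = -3 - ⅙ = -19/6 ≈ -3.1667)
J(U, A) = 4 + 3*U
N(O, E) = -1/54 + O/9 (N(O, E) = ⅓ + (O - 19/6)/9 = ⅓ + (-19/6 + O)/9 = ⅓ + (-19/54 + O/9) = -1/54 + O/9)
t(P, T) = 23/54 + P/3 (t(P, T) = -1/54 + (4 + 3*P)/9 = -1/54 + (4/9 + P/3) = 23/54 + P/3)
t(-6, 4)² = (23/54 + (⅓)*(-6))² = (23/54 - 2)² = (-85/54)² = 7225/2916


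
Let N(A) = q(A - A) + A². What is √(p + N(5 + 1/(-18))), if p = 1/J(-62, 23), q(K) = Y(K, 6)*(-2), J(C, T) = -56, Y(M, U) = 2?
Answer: √1297366/252 ≈ 4.5199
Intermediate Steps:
q(K) = -4 (q(K) = 2*(-2) = -4)
N(A) = -4 + A²
p = -1/56 (p = 1/(-56) = -1/56 ≈ -0.017857)
√(p + N(5 + 1/(-18))) = √(-1/56 + (-4 + (5 + 1/(-18))²)) = √(-1/56 + (-4 + (5 - 1/18)²)) = √(-1/56 + (-4 + (89/18)²)) = √(-1/56 + (-4 + 7921/324)) = √(-1/56 + 6625/324) = √(92669/4536) = √1297366/252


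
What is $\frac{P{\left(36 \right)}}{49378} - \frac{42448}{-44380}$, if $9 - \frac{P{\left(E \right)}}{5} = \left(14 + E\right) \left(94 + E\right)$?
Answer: $\frac{23415873}{78264130} \approx 0.29919$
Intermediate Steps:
$P{\left(E \right)} = 45 - 5 \left(14 + E\right) \left(94 + E\right)$
$\frac{P{\left(36 \right)}}{49378} - \frac{42448}{-44380} = \frac{-6535 - 19440 - 5 \cdot 36^{2}}{49378} - \frac{42448}{-44380} = \left(-6535 - 19440 - 6480\right) \frac{1}{49378} - - \frac{1516}{1585} = \left(-6535 - 19440 - 6480\right) \frac{1}{49378} + \frac{1516}{1585} = \left(-32455\right) \frac{1}{49378} + \frac{1516}{1585} = - \frac{32455}{49378} + \frac{1516}{1585} = \frac{23415873}{78264130}$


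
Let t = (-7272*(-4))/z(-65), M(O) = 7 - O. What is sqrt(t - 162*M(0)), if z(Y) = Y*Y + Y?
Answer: 3*I*sqrt(2116270)/130 ≈ 33.571*I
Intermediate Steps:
z(Y) = Y + Y**2 (z(Y) = Y**2 + Y = Y + Y**2)
t = 909/130 (t = (-7272*(-4))/((-65*(1 - 65))) = 29088/((-65*(-64))) = 29088/4160 = 29088*(1/4160) = 909/130 ≈ 6.9923)
sqrt(t - 162*M(0)) = sqrt(909/130 - 162*(7 - 1*0)) = sqrt(909/130 - 162*(7 + 0)) = sqrt(909/130 - 162*7) = sqrt(909/130 - 1134) = sqrt(-146511/130) = 3*I*sqrt(2116270)/130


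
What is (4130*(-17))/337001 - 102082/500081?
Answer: -9930346156/24075399583 ≈ -0.41247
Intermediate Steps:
(4130*(-17))/337001 - 102082/500081 = -70210*1/337001 - 102082*1/500081 = -10030/48143 - 102082/500081 = -9930346156/24075399583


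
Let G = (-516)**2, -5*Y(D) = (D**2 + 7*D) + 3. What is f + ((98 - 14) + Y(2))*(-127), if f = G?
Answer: 1280607/5 ≈ 2.5612e+5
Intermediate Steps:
Y(D) = -3/5 - 7*D/5 - D**2/5 (Y(D) = -((D**2 + 7*D) + 3)/5 = -(3 + D**2 + 7*D)/5 = -3/5 - 7*D/5 - D**2/5)
G = 266256
f = 266256
f + ((98 - 14) + Y(2))*(-127) = 266256 + ((98 - 14) + (-3/5 - 7/5*2 - 1/5*2**2))*(-127) = 266256 + (84 + (-3/5 - 14/5 - 1/5*4))*(-127) = 266256 + (84 + (-3/5 - 14/5 - 4/5))*(-127) = 266256 + (84 - 21/5)*(-127) = 266256 + (399/5)*(-127) = 266256 - 50673/5 = 1280607/5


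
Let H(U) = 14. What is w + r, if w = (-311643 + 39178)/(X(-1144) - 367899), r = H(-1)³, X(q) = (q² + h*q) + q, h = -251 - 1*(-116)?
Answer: 3002028487/1094133 ≈ 2743.8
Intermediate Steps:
h = -135 (h = -251 + 116 = -135)
X(q) = q² - 134*q (X(q) = (q² - 135*q) + q = q² - 134*q)
r = 2744 (r = 14³ = 2744)
w = -272465/1094133 (w = (-311643 + 39178)/(-1144*(-134 - 1144) - 367899) = -272465/(-1144*(-1278) - 367899) = -272465/(1462032 - 367899) = -272465/1094133 ≈ -0.24902)
w + r = -272465/1094133 + 2744 = 3002028487/1094133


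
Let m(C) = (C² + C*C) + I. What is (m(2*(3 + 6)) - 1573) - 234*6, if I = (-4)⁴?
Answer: -2073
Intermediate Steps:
I = 256
m(C) = 256 + 2*C² (m(C) = (C² + C*C) + 256 = (C² + C²) + 256 = 2*C² + 256 = 256 + 2*C²)
(m(2*(3 + 6)) - 1573) - 234*6 = ((256 + 2*(2*(3 + 6))²) - 1573) - 234*6 = ((256 + 2*(2*9)²) - 1573) - 1404 = ((256 + 2*18²) - 1573) - 1404 = ((256 + 2*324) - 1573) - 1404 = ((256 + 648) - 1573) - 1404 = (904 - 1573) - 1404 = -669 - 1404 = -2073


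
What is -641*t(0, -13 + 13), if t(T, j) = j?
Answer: 0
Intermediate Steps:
-641*t(0, -13 + 13) = -641*(-13 + 13) = -641*0 = 0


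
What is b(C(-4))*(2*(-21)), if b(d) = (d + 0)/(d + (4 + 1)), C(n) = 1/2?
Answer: -42/11 ≈ -3.8182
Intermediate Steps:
C(n) = ½ (C(n) = 1*(½) = ½)
b(d) = d/(5 + d) (b(d) = d/(d + 5) = d/(5 + d))
b(C(-4))*(2*(-21)) = (1/(2*(5 + ½)))*(2*(-21)) = (1/(2*(11/2)))*(-42) = ((½)*(2/11))*(-42) = (1/11)*(-42) = -42/11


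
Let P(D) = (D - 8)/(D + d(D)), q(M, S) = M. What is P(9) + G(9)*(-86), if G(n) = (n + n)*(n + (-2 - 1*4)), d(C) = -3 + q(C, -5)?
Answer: -69659/15 ≈ -4643.9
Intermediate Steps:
d(C) = -3 + C
G(n) = 2*n*(-6 + n) (G(n) = (2*n)*(n + (-2 - 4)) = (2*n)*(n - 6) = (2*n)*(-6 + n) = 2*n*(-6 + n))
P(D) = (-8 + D)/(-3 + 2*D) (P(D) = (D - 8)/(D + (-3 + D)) = (-8 + D)/(-3 + 2*D))
P(9) + G(9)*(-86) = (-8 + 9)/(-3 + 2*9) + (2*9*(-6 + 9))*(-86) = 1/(-3 + 18) + (2*9*3)*(-86) = 1/15 + 54*(-86) = (1/15)*1 - 4644 = 1/15 - 4644 = -69659/15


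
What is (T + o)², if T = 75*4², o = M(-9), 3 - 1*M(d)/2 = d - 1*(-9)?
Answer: 1454436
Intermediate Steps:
M(d) = -12 - 2*d (M(d) = 6 - 2*(d - 1*(-9)) = 6 - 2*(d + 9) = 6 - 2*(9 + d) = 6 + (-18 - 2*d) = -12 - 2*d)
o = 6 (o = -12 - 2*(-9) = -12 + 18 = 6)
T = 1200 (T = 75*16 = 1200)
(T + o)² = (1200 + 6)² = 1206² = 1454436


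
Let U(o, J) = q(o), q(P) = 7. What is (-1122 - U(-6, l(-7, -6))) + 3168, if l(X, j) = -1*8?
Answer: 2039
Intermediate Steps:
l(X, j) = -8
U(o, J) = 7
(-1122 - U(-6, l(-7, -6))) + 3168 = (-1122 - 1*7) + 3168 = (-1122 - 7) + 3168 = -1129 + 3168 = 2039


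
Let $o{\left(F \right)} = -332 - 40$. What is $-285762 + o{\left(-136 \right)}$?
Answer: $-286134$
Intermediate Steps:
$o{\left(F \right)} = -372$
$-285762 + o{\left(-136 \right)} = -285762 - 372 = -286134$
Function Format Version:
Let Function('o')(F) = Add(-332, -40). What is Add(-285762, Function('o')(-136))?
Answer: -286134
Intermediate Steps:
Function('o')(F) = -372
Add(-285762, Function('o')(-136)) = Add(-285762, -372) = -286134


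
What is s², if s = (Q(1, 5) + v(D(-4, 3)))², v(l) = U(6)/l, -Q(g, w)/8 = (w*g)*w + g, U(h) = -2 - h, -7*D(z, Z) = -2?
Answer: 3102044416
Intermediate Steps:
D(z, Z) = 2/7 (D(z, Z) = -⅐*(-2) = 2/7)
Q(g, w) = -8*g - 8*g*w² (Q(g, w) = -8*((w*g)*w + g) = -8*((g*w)*w + g) = -8*(g*w² + g) = -8*(g + g*w²) = -8*g - 8*g*w²)
v(l) = -8/l (v(l) = (-2 - 1*6)/l = (-2 - 6)/l = -8/l)
s = 55696 (s = (-8*1*(1 + 5²) - 8/2/7)² = (-8*1*(1 + 25) - 8*7/2)² = (-8*1*26 - 28)² = (-208 - 28)² = (-236)² = 55696)
s² = 55696² = 3102044416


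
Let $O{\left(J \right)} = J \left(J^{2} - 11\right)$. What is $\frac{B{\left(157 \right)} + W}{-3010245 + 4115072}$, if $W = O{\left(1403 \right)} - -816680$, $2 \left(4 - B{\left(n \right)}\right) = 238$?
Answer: $\frac{2762478959}{1104827} \approx 2500.4$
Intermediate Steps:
$O{\left(J \right)} = J \left(-11 + J^{2}\right)$
$B{\left(n \right)} = -115$ ($B{\left(n \right)} = 4 - 119 = -115$)
$W = 2762479074$ ($W = 1403 \left(-11 + 1403^{2}\right) - -816680 = 1403 \left(-11 + 1968409\right) + 816680 = 1403 \cdot 1968398 + 816680 = 2761662394 + 816680 = 2762479074$)
$\frac{B{\left(157 \right)} + W}{-3010245 + 4115072} = \frac{-115 + 2762479074}{-3010245 + 4115072} = \frac{2762478959}{1104827}$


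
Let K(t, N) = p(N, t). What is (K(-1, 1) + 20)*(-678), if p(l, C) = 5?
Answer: -16950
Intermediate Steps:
K(t, N) = 5
(K(-1, 1) + 20)*(-678) = (5 + 20)*(-678) = 25*(-678) = -16950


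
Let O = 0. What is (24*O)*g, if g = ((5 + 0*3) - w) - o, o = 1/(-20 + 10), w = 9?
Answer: 0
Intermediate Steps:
o = -⅒ (o = 1/(-10) = -⅒ ≈ -0.10000)
g = -39/10 (g = ((5 + 0*3) - 1*9) - 1*(-⅒) = ((5 + 0) - 9) + ⅒ = (5 - 9) + ⅒ = -4 + ⅒ = -39/10 ≈ -3.9000)
(24*O)*g = (24*0)*(-39/10) = 0*(-39/10) = 0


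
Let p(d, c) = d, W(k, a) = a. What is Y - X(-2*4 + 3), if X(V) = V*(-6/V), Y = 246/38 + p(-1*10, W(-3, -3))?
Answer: 47/19 ≈ 2.4737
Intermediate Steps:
Y = -67/19 (Y = 246/38 - 1*10 = 246*(1/38) - 10 = 123/19 - 10 = -67/19 ≈ -3.5263)
X(V) = -6
Y - X(-2*4 + 3) = -67/19 - 1*(-6) = -67/19 + 6 = 47/19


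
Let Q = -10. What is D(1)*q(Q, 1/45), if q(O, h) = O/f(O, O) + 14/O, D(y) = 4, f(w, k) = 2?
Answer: -128/5 ≈ -25.600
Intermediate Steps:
q(O, h) = O/2 + 14/O
D(1)*q(Q, 1/45) = 4*((½)*(-10) + 14/(-10)) = 4*(-5 + 14*(-⅒)) = 4*(-5 - 7/5) = 4*(-32/5) = -128/5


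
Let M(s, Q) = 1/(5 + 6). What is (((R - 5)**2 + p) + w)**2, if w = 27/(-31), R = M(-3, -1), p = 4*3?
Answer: 17461243881/14070001 ≈ 1241.0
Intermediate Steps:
M(s, Q) = 1/11
p = 12
R = 1/11 ≈ 0.090909
w = -27/31 (w = 27*(-1/31) = -27/31 ≈ -0.87097)
(((R - 5)**2 + p) + w)**2 = (((1/11 - 5)**2 + 12) - 27/31)**2 = (((-54/11)**2 + 12) - 27/31)**2 = ((2916/121 + 12) - 27/31)**2 = (4368/121 - 27/31)**2 = (132141/3751)**2 = 17461243881/14070001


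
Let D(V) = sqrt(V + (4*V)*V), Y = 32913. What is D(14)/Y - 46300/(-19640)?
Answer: 2315/982 + sqrt(798)/32913 ≈ 2.3583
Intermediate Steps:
D(V) = sqrt(V + 4*V**2)
D(14)/Y - 46300/(-19640) = sqrt(14*(1 + 4*14))/32913 - 46300/(-19640) = sqrt(14*(1 + 56))*(1/32913) - 46300*(-1/19640) = sqrt(14*57)*(1/32913) + 2315/982 = sqrt(798)*(1/32913) + 2315/982 = sqrt(798)/32913 + 2315/982 = 2315/982 + sqrt(798)/32913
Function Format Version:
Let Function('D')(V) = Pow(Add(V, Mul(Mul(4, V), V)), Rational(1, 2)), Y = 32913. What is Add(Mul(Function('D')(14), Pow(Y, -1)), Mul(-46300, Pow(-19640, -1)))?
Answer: Add(Rational(2315, 982), Mul(Rational(1, 32913), Pow(798, Rational(1, 2)))) ≈ 2.3583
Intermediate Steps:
Function('D')(V) = Pow(Add(V, Mul(4, Pow(V, 2))), Rational(1, 2))
Add(Mul(Function('D')(14), Pow(Y, -1)), Mul(-46300, Pow(-19640, -1))) = Add(Mul(Pow(Mul(14, Add(1, Mul(4, 14))), Rational(1, 2)), Pow(32913, -1)), Mul(-46300, Pow(-19640, -1))) = Add(Mul(Pow(Mul(14, Add(1, 56)), Rational(1, 2)), Rational(1, 32913)), Mul(-46300, Rational(-1, 19640))) = Add(Mul(Pow(Mul(14, 57), Rational(1, 2)), Rational(1, 32913)), Rational(2315, 982)) = Add(Mul(Pow(798, Rational(1, 2)), Rational(1, 32913)), Rational(2315, 982)) = Add(Mul(Rational(1, 32913), Pow(798, Rational(1, 2))), Rational(2315, 982)) = Add(Rational(2315, 982), Mul(Rational(1, 32913), Pow(798, Rational(1, 2))))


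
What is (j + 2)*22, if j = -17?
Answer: -330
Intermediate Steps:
(j + 2)*22 = (-17 + 2)*22 = -15*22 = -330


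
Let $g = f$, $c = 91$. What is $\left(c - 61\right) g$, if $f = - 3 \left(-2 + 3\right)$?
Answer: $-90$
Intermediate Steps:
$f = -3$ ($f = \left(-3\right) 1 = -3$)
$g = -3$
$\left(c - 61\right) g = \left(91 - 61\right) \left(-3\right) = 30 \left(-3\right) = -90$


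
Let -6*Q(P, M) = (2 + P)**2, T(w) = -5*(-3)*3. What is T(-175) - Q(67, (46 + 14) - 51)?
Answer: 1677/2 ≈ 838.50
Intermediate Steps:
T(w) = 45 (T(w) = 15*3 = 45)
Q(P, M) = -(2 + P)**2/6
T(-175) - Q(67, (46 + 14) - 51) = 45 - (-1)*(2 + 67)**2/6 = 45 - (-1)*69**2/6 = 45 - (-1)*4761/6 = 45 - 1*(-1587/2) = 45 + 1587/2 = 1677/2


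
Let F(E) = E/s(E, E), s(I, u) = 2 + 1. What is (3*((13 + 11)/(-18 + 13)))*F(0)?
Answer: 0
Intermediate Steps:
s(I, u) = 3
F(E) = E/3
(3*((13 + 11)/(-18 + 13)))*F(0) = (3*((13 + 11)/(-18 + 13)))*((⅓)*0) = (3*(24/(-5)))*0 = (3*(24*(-⅕)))*0 = (3*(-24/5))*0 = -72/5*0 = 0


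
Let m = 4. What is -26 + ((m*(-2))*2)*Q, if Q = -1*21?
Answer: 310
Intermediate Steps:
Q = -21
-26 + ((m*(-2))*2)*Q = -26 + ((4*(-2))*2)*(-21) = -26 - 8*2*(-21) = -26 - 16*(-21) = -26 + 336 = 310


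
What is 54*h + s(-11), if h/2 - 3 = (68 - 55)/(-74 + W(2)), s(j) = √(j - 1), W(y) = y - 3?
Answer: 7632/25 + 2*I*√3 ≈ 305.28 + 3.4641*I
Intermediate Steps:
W(y) = -3 + y
s(j) = √(-1 + j)
h = 424/75 (h = 6 + 2*((68 - 55)/(-74 + (-3 + 2))) = 6 + 2*(13/(-74 - 1)) = 6 + 2*(13/(-75)) = 6 + 2*(13*(-1/75)) = 6 + 2*(-13/75) = 6 - 26/75 = 424/75 ≈ 5.6533)
54*h + s(-11) = 54*(424/75) + √(-1 - 11) = 7632/25 + √(-12) = 7632/25 + 2*I*√3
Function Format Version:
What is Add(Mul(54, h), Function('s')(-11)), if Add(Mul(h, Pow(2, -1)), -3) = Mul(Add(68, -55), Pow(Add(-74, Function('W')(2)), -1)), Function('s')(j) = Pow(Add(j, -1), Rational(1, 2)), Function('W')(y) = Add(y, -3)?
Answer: Add(Rational(7632, 25), Mul(2, I, Pow(3, Rational(1, 2)))) ≈ Add(305.28, Mul(3.4641, I))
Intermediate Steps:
Function('W')(y) = Add(-3, y)
Function('s')(j) = Pow(Add(-1, j), Rational(1, 2))
h = Rational(424, 75) (h = Add(6, Mul(2, Mul(Add(68, -55), Pow(Add(-74, Add(-3, 2)), -1)))) = Add(6, Mul(2, Mul(13, Pow(Add(-74, -1), -1)))) = Add(6, Mul(2, Mul(13, Pow(-75, -1)))) = Add(6, Mul(2, Mul(13, Rational(-1, 75)))) = Add(6, Mul(2, Rational(-13, 75))) = Add(6, Rational(-26, 75)) = Rational(424, 75) ≈ 5.6533)
Add(Mul(54, h), Function('s')(-11)) = Add(Mul(54, Rational(424, 75)), Pow(Add(-1, -11), Rational(1, 2))) = Add(Rational(7632, 25), Pow(-12, Rational(1, 2))) = Add(Rational(7632, 25), Mul(2, I, Pow(3, Rational(1, 2))))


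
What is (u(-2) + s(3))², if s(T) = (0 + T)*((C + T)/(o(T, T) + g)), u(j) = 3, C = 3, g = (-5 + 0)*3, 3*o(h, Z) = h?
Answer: 144/49 ≈ 2.9388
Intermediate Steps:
o(h, Z) = h/3
g = -15 (g = -5*3 = -15)
s(T) = T*(3 + T)/(-15 + T/3) (s(T) = (0 + T)*((3 + T)/(T/3 - 15)) = T*((3 + T)/(-15 + T/3)) = T*(3 + T)/(-15 + T/3))
(u(-2) + s(3))² = (3 + 3*3*(3 + 3)/(-45 + 3))² = (3 + 3*3*6/(-42))² = (3 + 3*3*(-1/42)*6)² = (3 - 9/7)² = (12/7)² = 144/49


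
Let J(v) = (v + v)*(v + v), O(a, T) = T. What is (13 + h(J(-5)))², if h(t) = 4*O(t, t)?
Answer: 170569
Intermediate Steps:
J(v) = 4*v² (J(v) = (2*v)*(2*v) = 4*v²)
h(t) = 4*t
(13 + h(J(-5)))² = (13 + 4*(4*(-5)²))² = (13 + 4*(4*25))² = (13 + 4*100)² = (13 + 400)² = 413² = 170569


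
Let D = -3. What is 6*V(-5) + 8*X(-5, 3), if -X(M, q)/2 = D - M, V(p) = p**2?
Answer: 118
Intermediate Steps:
X(M, q) = 6 + 2*M (X(M, q) = -2*(-3 - M) = 6 + 2*M)
6*V(-5) + 8*X(-5, 3) = 6*(-5)**2 + 8*(6 + 2*(-5)) = 6*25 + 8*(6 - 10) = 150 + 8*(-4) = 150 - 32 = 118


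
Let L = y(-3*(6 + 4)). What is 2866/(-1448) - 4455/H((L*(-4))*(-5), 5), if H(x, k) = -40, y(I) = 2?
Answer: 158405/1448 ≈ 109.40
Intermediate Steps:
L = 2
2866/(-1448) - 4455/H((L*(-4))*(-5), 5) = 2866/(-1448) - 4455/(-40) = 2866*(-1/1448) - 4455*(-1/40) = -1433/724 + 891/8 = 158405/1448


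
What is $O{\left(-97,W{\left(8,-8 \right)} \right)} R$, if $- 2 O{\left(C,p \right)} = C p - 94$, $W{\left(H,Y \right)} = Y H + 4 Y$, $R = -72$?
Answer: $331848$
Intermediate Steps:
$W{\left(H,Y \right)} = 4 Y + H Y$ ($W{\left(H,Y \right)} = H Y + 4 Y = 4 Y + H Y$)
$O{\left(C,p \right)} = 47 - \frac{C p}{2}$ ($O{\left(C,p \right)} = - \frac{C p - 94}{2} = - \frac{-94 + C p}{2} = 47 - \frac{C p}{2}$)
$O{\left(-97,W{\left(8,-8 \right)} \right)} R = \left(47 - - \frac{97 \left(- 8 \left(4 + 8\right)\right)}{2}\right) \left(-72\right) = \left(47 - - \frac{97 \left(\left(-8\right) 12\right)}{2}\right) \left(-72\right) = \left(47 - \left(- \frac{97}{2}\right) \left(-96\right)\right) \left(-72\right) = \left(47 - 4656\right) \left(-72\right) = \left(-4609\right) \left(-72\right) = 331848$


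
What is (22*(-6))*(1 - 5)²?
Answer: -2112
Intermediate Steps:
(22*(-6))*(1 - 5)² = -132*(-4)² = -132*16 = -2112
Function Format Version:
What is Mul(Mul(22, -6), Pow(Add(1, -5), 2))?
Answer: -2112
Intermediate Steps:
Mul(Mul(22, -6), Pow(Add(1, -5), 2)) = Mul(-132, Pow(-4, 2)) = Mul(-132, 16) = -2112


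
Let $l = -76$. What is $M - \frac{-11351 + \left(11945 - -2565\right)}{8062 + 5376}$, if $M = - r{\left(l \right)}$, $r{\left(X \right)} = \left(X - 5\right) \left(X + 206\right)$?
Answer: $\frac{141498981}{13438} \approx 10530.0$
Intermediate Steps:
$r{\left(X \right)} = \left(-5 + X\right) \left(206 + X\right)$
$M = 10530$ ($M = - (-1030 + \left(-76\right)^{2} + 201 \left(-76\right)) = - (-1030 + 5776 - 15276) = \left(-1\right) \left(-10530\right) = 10530$)
$M - \frac{-11351 + \left(11945 - -2565\right)}{8062 + 5376} = 10530 - \frac{-11351 + \left(11945 - -2565\right)}{8062 + 5376} = 10530 - \frac{-11351 + \left(11945 + 2565\right)}{13438} = 10530 - \left(-11351 + 14510\right) \frac{1}{13438} = 10530 - 3159 \cdot \frac{1}{13438} = 10530 - \frac{3159}{13438} = \frac{141498981}{13438}$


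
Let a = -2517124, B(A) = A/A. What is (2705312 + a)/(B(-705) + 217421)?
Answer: 2002/2313 ≈ 0.86554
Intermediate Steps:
B(A) = 1
(2705312 + a)/(B(-705) + 217421) = (2705312 - 2517124)/(1 + 217421) = 188188/217422 = 188188*(1/217422) = 2002/2313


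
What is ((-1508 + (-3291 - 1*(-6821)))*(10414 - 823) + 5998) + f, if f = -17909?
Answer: 19381091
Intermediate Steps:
((-1508 + (-3291 - 1*(-6821)))*(10414 - 823) + 5998) + f = ((-1508 + (-3291 - 1*(-6821)))*(10414 - 823) + 5998) - 17909 = ((-1508 + (-3291 + 6821))*9591 + 5998) - 17909 = ((-1508 + 3530)*9591 + 5998) - 17909 = (2022*9591 + 5998) - 17909 = (19393002 + 5998) - 17909 = 19399000 - 17909 = 19381091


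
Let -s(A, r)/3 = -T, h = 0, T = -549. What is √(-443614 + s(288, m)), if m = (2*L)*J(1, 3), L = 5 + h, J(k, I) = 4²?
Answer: I*√445261 ≈ 667.28*I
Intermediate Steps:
J(k, I) = 16
L = 5 (L = 5 + 0 = 5)
m = 160 (m = (2*5)*16 = 10*16 = 160)
s(A, r) = -1647 (s(A, r) = -(-3)*(-549) = -3*549 = -1647)
√(-443614 + s(288, m)) = √(-443614 - 1647) = √(-445261) = I*√445261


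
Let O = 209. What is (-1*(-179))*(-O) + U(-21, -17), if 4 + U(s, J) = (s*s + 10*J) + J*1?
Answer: -37161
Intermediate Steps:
U(s, J) = -4 + s**2 + 11*J (U(s, J) = -4 + ((s*s + 10*J) + J*1) = -4 + ((s**2 + 10*J) + J) = -4 + (s**2 + 11*J) = -4 + s**2 + 11*J)
(-1*(-179))*(-O) + U(-21, -17) = (-1*(-179))*(-1*209) + (-4 + (-21)**2 + 11*(-17)) = 179*(-209) + (-4 + 441 - 187) = -37411 + 250 = -37161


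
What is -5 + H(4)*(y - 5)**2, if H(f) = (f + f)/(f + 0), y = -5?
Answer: 195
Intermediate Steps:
H(f) = 2 (H(f) = (2*f)/f = 2)
-5 + H(4)*(y - 5)**2 = -5 + 2*(-5 - 5)**2 = -5 + 2*(-10)**2 = -5 + 2*100 = -5 + 200 = 195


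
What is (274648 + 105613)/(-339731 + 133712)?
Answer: -380261/206019 ≈ -1.8458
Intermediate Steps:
(274648 + 105613)/(-339731 + 133712) = 380261/(-206019) = 380261*(-1/206019) = -380261/206019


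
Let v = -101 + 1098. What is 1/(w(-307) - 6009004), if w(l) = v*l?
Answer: -1/6315083 ≈ -1.5835e-7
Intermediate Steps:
v = 997
w(l) = 997*l
1/(w(-307) - 6009004) = 1/(997*(-307) - 6009004) = 1/(-306079 - 6009004) = 1/(-6315083) = -1/6315083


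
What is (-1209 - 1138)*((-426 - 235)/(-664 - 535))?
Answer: -1551367/1199 ≈ -1293.9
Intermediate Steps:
(-1209 - 1138)*((-426 - 235)/(-664 - 535)) = -(-1551367)/(-1199) = -(-1551367)*(-1)/1199 = -2347*661/1199 = -1551367/1199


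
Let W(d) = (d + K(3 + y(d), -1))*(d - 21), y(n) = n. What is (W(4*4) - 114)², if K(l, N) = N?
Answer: 35721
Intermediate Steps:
W(d) = (-1 + d)*(-21 + d) (W(d) = (d - 1)*(d - 21) = (-1 + d)*(-21 + d))
(W(4*4) - 114)² = ((21 + (4*4)² - 88*4) - 114)² = ((21 + 16² - 22*16) - 114)² = ((21 + 256 - 352) - 114)² = (-75 - 114)² = (-189)² = 35721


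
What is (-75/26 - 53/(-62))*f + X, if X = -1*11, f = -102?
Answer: 79003/403 ≈ 196.04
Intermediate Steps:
X = -11
(-75/26 - 53/(-62))*f + X = (-75/26 - 53/(-62))*(-102) - 11 = (-75*1/26 - 53*(-1/62))*(-102) - 11 = (-75/26 + 53/62)*(-102) - 11 = -818/403*(-102) - 11 = 83436/403 - 11 = 79003/403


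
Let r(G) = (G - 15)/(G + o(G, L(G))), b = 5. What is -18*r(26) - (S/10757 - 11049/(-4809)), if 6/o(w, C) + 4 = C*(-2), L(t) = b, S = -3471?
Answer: -29995120028/3086581309 ≈ -9.7179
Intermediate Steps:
L(t) = 5
o(w, C) = 6/(-4 - 2*C) (o(w, C) = 6/(-4 + C*(-2)) = 6/(-4 - 2*C))
r(G) = (-15 + G)/(-3/7 + G) (r(G) = (G - 15)/(G - 3/(2 + 5)) = (-15 + G)/(G - 3/7) = (-15 + G)/(-3/7 + G))
-18*r(26) - (S/10757 - 11049/(-4809)) = -126*(-15 + 26)/(-3 + 7*26) - (-3471/10757 - 11049/(-4809)) = -126*11/(-3 + 182) - (-3471*1/10757 - 11049*(-1/4809)) = -126*11/179 - (-3471/10757 + 3683/1603) = -126*11/179 - 1*34054018/17243471 = -18*77/179 - 34054018/17243471 = -1386/179 - 34054018/17243471 = -29995120028/3086581309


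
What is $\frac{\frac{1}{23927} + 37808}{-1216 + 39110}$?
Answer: $\frac{904632017}{906689738} \approx 0.99773$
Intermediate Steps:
$\frac{\frac{1}{23927} + 37808}{-1216 + 39110} = \frac{\frac{1}{23927} + 37808}{37894} = \frac{904632017}{23927} \cdot \frac{1}{37894} = \frac{904632017}{906689738}$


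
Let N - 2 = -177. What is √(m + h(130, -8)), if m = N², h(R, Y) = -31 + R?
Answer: 2*√7681 ≈ 175.28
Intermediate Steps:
N = -175 (N = 2 - 177 = -175)
m = 30625 (m = (-175)² = 30625)
√(m + h(130, -8)) = √(30625 + (-31 + 130)) = √(30625 + 99) = √30724 = 2*√7681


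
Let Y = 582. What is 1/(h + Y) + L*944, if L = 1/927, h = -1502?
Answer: 867553/852840 ≈ 1.0173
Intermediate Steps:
L = 1/927 ≈ 0.0010787
1/(h + Y) + L*944 = 1/(-1502 + 582) + (1/927)*944 = 1/(-920) + 944/927 = -1/920 + 944/927 = 867553/852840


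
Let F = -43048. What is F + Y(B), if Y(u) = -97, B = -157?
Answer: -43145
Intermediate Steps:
F + Y(B) = -43048 - 97 = -43145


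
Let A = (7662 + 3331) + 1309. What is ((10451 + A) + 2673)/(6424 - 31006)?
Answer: -12713/12291 ≈ -1.0343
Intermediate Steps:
A = 12302 (A = 10993 + 1309 = 12302)
((10451 + A) + 2673)/(6424 - 31006) = ((10451 + 12302) + 2673)/(6424 - 31006) = (22753 + 2673)/(-24582) = 25426*(-1/24582) = -12713/12291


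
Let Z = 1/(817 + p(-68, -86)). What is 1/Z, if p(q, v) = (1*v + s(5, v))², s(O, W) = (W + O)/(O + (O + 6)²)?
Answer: 1631501/196 ≈ 8324.0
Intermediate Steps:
s(O, W) = (O + W)/(O + (6 + O)²)
p(q, v) = (5/126 + 127*v/126)² (p(q, v) = (1*v + (5 + v)/(5 + (6 + 5)²))² = (v + (5 + v)/(5 + 11²))² = (v + (5 + v)/(5 + 121))² = (v + (5 + v)/126)² = (v + (5/126 + v/126))² = (5/126 + 127*v/126)²)
Z = 196/1631501 (Z = 1/(817 + (5 + 127*(-86))²/15876) = 1/(817 + (5 - 10922)²/15876) = 1/(817 + (1/15876)*(-10917)²) = 1/(817 + (1/15876)*119180889) = 1/(817 + 1471369/196) = 1/(1631501/196) = 196/1631501 ≈ 0.00012013)
1/Z = 1/(196/1631501) = 1631501/196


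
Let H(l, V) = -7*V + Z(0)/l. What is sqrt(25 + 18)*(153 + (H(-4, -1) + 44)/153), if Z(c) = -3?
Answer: 10427*sqrt(43)/68 ≈ 1005.5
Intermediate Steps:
H(l, V) = -7*V - 3/l
sqrt(25 + 18)*(153 + (H(-4, -1) + 44)/153) = sqrt(25 + 18)*(153 + ((-7*(-1) - 3/(-4)) + 44)/153) = sqrt(43)*(153 + ((7 - 3*(-1/4)) + 44)*(1/153)) = sqrt(43)*(153 + ((7 + 3/4) + 44)*(1/153)) = sqrt(43)*(153 + (31/4 + 44)*(1/153)) = sqrt(43)*(153 + (207/4)*(1/153)) = sqrt(43)*(153 + 23/68) = sqrt(43)*(10427/68) = 10427*sqrt(43)/68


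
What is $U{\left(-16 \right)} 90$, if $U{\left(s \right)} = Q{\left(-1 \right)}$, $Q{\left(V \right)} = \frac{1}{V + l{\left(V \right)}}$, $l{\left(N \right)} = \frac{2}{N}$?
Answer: $-30$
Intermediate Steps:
$Q{\left(V \right)} = \frac{1}{V + \frac{2}{V}}$
$U{\left(s \right)} = - \frac{1}{3}$ ($U{\left(s \right)} = - \frac{1}{2 + \left(-1\right)^{2}} = - \frac{1}{2 + 1} = - \frac{1}{3}$)
$U{\left(-16 \right)} 90 = \left(- \frac{1}{3}\right) 90 = -30$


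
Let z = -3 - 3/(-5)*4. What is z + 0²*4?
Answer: -⅗ ≈ -0.60000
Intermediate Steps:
z = -⅗ (z = -3 - 3*(-⅕)*4 = -3 + (⅗)*4 = -3 + 12/5 = -⅗ ≈ -0.60000)
z + 0²*4 = -⅗ + 0²*4 = -⅗ + 0*4 = -⅗ + 0 = -⅗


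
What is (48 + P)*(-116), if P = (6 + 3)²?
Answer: -14964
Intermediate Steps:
P = 81 (P = 9² = 81)
(48 + P)*(-116) = (48 + 81)*(-116) = 129*(-116) = -14964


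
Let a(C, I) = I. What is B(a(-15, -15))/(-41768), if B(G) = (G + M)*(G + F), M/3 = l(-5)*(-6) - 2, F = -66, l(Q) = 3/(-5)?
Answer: -4131/208840 ≈ -0.019781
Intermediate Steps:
l(Q) = -⅗ (l(Q) = 3*(-⅕) = -⅗)
M = 24/5 (M = 3*(-⅗*(-6) - 2) = 3*(18/5 - 2) = 3*(8/5) = 24/5 ≈ 4.8000)
B(G) = (-66 + G)*(24/5 + G) (B(G) = (G + 24/5)*(G - 66) = (24/5 + G)*(-66 + G) = (-66 + G)*(24/5 + G))
B(a(-15, -15))/(-41768) = (-1584/5 + (-15)² - 306/5*(-15))/(-41768) = (-1584/5 + 225 + 918)*(-1/41768) = (4131/5)*(-1/41768) = -4131/208840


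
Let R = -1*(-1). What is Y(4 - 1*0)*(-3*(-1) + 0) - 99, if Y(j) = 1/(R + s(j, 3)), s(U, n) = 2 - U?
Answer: -102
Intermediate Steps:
R = 1
Y(j) = 1/(3 - j) (Y(j) = 1/(1 + (2 - j)) = 1/(3 - j))
Y(4 - 1*0)*(-3*(-1) + 0) - 99 = (-1/(-3 + (4 - 1*0)))*(-3*(-1) + 0) - 99 = (-1/(-3 + (4 + 0)))*(3 + 0) - 99 = -1/(-3 + 4)*3 - 99 = -1/1*3 - 99 = -1*1*3 - 99 = -1*3 - 99 = -3 - 99 = -102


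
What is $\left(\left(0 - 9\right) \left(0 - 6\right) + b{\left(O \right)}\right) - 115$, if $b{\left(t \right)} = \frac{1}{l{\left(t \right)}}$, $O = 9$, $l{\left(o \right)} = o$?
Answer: $- \frac{548}{9} \approx -60.889$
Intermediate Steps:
$b{\left(t \right)} = \frac{1}{t}$
$\left(\left(0 - 9\right) \left(0 - 6\right) + b{\left(O \right)}\right) - 115 = \left(\left(0 - 9\right) \left(0 - 6\right) + \frac{1}{9}\right) - 115 = \left(- 9 \left(0 - 6\right) + \frac{1}{9}\right) - 115 = \left(\left(-9\right) \left(-6\right) + \frac{1}{9}\right) - 115 = \left(54 + \frac{1}{9}\right) - 115 = \frac{487}{9} - 115 = - \frac{548}{9}$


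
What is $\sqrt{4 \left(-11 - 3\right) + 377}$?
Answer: $\sqrt{321} \approx 17.916$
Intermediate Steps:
$\sqrt{4 \left(-11 - 3\right) + 377} = \sqrt{4 \left(-14\right) + 377} = \sqrt{-56 + 377} = \sqrt{321}$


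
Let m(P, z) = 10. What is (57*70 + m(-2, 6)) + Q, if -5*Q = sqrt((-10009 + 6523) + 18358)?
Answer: 4000 - 26*sqrt(22)/5 ≈ 3975.6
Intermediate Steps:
Q = -26*sqrt(22)/5 (Q = -sqrt((-10009 + 6523) + 18358)/5 = -sqrt(-3486 + 18358)/5 = -26*sqrt(22)/5 ≈ -24.390)
(57*70 + m(-2, 6)) + Q = (57*70 + 10) - 26*sqrt(22)/5 = (3990 + 10) - 26*sqrt(22)/5 = 4000 - 26*sqrt(22)/5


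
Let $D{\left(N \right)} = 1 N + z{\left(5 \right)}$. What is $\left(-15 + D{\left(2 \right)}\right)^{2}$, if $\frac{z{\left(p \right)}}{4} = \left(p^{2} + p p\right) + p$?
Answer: $42849$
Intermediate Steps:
$z{\left(p \right)} = 4 p + 8 p^{2}$ ($z{\left(p \right)} = 4 \left(\left(p^{2} + p p\right) + p\right) = 4 \left(\left(p^{2} + p^{2}\right) + p\right) = 4 \left(2 p^{2} + p\right) = 4 \left(p + 2 p^{2}\right) = 4 p + 8 p^{2}$)
$D{\left(N \right)} = 220 + N$ ($D{\left(N \right)} = 1 N + 4 \cdot 5 \left(1 + 2 \cdot 5\right) = N + 4 \cdot 5 \left(1 + 10\right) = N + 4 \cdot 5 \cdot 11 = N + 220 = 220 + N$)
$\left(-15 + D{\left(2 \right)}\right)^{2} = \left(-15 + \left(220 + 2\right)\right)^{2} = \left(-15 + 222\right)^{2} = 207^{2} = 42849$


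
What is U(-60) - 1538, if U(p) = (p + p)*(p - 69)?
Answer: 13942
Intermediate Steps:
U(p) = 2*p*(-69 + p) (U(p) = (2*p)*(-69 + p) = 2*p*(-69 + p))
U(-60) - 1538 = 2*(-60)*(-69 - 60) - 1538 = 2*(-60)*(-129) - 1538 = 15480 - 1538 = 13942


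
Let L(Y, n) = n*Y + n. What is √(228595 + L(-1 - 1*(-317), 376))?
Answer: 3*√38643 ≈ 589.73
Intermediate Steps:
L(Y, n) = n + Y*n (L(Y, n) = Y*n + n = n + Y*n)
√(228595 + L(-1 - 1*(-317), 376)) = √(228595 + 376*(1 + (-1 - 1*(-317)))) = √(228595 + 376*(1 + (-1 + 317))) = √(228595 + 376*(1 + 316)) = √(228595 + 376*317) = √(228595 + 119192) = √347787 = 3*√38643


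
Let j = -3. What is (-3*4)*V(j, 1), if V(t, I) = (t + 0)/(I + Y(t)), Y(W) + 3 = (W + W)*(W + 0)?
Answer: 9/4 ≈ 2.2500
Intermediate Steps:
Y(W) = -3 + 2*W² (Y(W) = -3 + (W + W)*(W + 0) = -3 + (2*W)*W = -3 + 2*W²)
V(t, I) = t/(-3 + I + 2*t²) (V(t, I) = (t + 0)/(I + (-3 + 2*t²)) = t/(-3 + I + 2*t²))
(-3*4)*V(j, 1) = (-3*4)*(-3/(-3 + 1 + 2*(-3)²)) = -(-36)/(-3 + 1 + 2*9) = -(-36)/(-3 + 1 + 18) = -(-36)/16 = -12*(-3/16) = 9/4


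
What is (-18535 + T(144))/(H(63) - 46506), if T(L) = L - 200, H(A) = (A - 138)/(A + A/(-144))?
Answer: 6203197/15517902 ≈ 0.39974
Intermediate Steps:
H(A) = 144*(-138 + A)/(143*A) (H(A) = (-138 + A)/(A + A*(-1/144)) = (-138 + A)/(A - A/144) = (-138 + A)/((143*A/144)) = (-138 + A)*(144/(143*A)) = 144*(-138 + A)/(143*A))
T(L) = -200 + L
(-18535 + T(144))/(H(63) - 46506) = (-18535 + (-200 + 144))/((144/143)*(-138 + 63)/63 - 46506) = (-18535 - 56)/((144/143)*(1/63)*(-75) - 46506) = -18591/(-1200/1001 - 46506) = -18591/(-46553706/1001) = -18591*(-1001/46553706) = 6203197/15517902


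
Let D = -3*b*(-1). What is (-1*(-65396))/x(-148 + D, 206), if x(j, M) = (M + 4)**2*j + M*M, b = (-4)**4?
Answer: 16349/6846109 ≈ 0.0023881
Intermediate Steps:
b = 256
D = 768 (D = -3*256*(-1) = -768*(-1) = 768)
x(j, M) = M**2 + j*(4 + M)**2 (x(j, M) = (4 + M)**2*j + M**2 = j*(4 + M)**2 + M**2 = M**2 + j*(4 + M)**2)
(-1*(-65396))/x(-148 + D, 206) = (-1*(-65396))/(206**2 + (-148 + 768)*(4 + 206)**2) = 65396/(42436 + 620*210**2) = 65396/(42436 + 620*44100) = 65396/(42436 + 27342000) = 65396/27384436 = 65396*(1/27384436) = 16349/6846109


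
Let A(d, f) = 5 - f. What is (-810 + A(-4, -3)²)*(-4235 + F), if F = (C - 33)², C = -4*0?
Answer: 2346916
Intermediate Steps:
C = 0
F = 1089 (F = (0 - 33)² = (-33)² = 1089)
(-810 + A(-4, -3)²)*(-4235 + F) = (-810 + (5 - 1*(-3))²)*(-4235 + 1089) = (-810 + (5 + 3)²)*(-3146) = (-810 + 8²)*(-3146) = (-810 + 64)*(-3146) = -746*(-3146) = 2346916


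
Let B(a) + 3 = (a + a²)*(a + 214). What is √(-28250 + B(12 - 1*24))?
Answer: I*√1589 ≈ 39.862*I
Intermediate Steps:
B(a) = -3 + (214 + a)*(a + a²) (B(a) = -3 + (a + a²)*(a + 214) = -3 + (a + a²)*(214 + a) = -3 + (214 + a)*(a + a²))
√(-28250 + B(12 - 1*24)) = √(-28250 + (-3 + (12 - 1*24)³ + 214*(12 - 1*24) + 215*(12 - 1*24)²)) = √(-28250 + (-3 + (12 - 24)³ + 214*(12 - 24) + 215*(12 - 24)²)) = √(-28250 + (-3 + (-12)³ + 214*(-12) + 215*(-12)²)) = √(-28250 + (-3 - 1728 - 2568 + 215*144)) = √(-28250 + (-3 - 1728 - 2568 + 30960)) = √(-28250 + 26661) = √(-1589) = I*√1589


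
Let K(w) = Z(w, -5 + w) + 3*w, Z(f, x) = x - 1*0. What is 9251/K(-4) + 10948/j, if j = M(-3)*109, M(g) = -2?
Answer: -1123313/2289 ≈ -490.74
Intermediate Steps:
Z(f, x) = x (Z(f, x) = x + 0 = x)
K(w) = -5 + 4*w (K(w) = (-5 + w) + 3*w = -5 + 4*w)
j = -218 (j = -2*109 = -218)
9251/K(-4) + 10948/j = 9251/(-5 + 4*(-4)) + 10948/(-218) = 9251/(-5 - 16) + 10948*(-1/218) = 9251/(-21) - 5474/109 = 9251*(-1/21) - 5474/109 = -9251/21 - 5474/109 = -1123313/2289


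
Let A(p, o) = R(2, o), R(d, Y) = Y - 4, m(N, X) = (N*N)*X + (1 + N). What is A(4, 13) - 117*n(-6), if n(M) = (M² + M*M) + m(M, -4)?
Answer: 9018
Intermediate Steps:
m(N, X) = 1 + N + X*N² (m(N, X) = N²*X + (1 + N) = X*N² + (1 + N) = 1 + N + X*N²)
n(M) = 1 + M - 2*M² (n(M) = (M² + M*M) + (1 + M - 4*M²) = (M² + M²) + (1 + M - 4*M²) = 2*M² + (1 + M - 4*M²) = 1 + M - 2*M²)
R(d, Y) = -4 + Y
A(p, o) = -4 + o
A(4, 13) - 117*n(-6) = (-4 + 13) - 117*(1 - 6 - 2*(-6)²) = 9 - 117*(1 - 6 - 2*36) = 9 - 117*(1 - 6 - 72) = 9 - 117*(-77) = 9 + 9009 = 9018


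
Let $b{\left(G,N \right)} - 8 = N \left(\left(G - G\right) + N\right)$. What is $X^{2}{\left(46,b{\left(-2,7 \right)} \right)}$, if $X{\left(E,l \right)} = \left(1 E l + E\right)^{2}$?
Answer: $50669112914176$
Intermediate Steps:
$b{\left(G,N \right)} = 8 + N^{2}$ ($b{\left(G,N \right)} = 8 + N \left(\left(G - G\right) + N\right) = 8 + N \left(0 + N\right) = 8 + N N = 8 + N^{2}$)
$X{\left(E,l \right)} = \left(E + E l\right)^{2}$ ($X{\left(E,l \right)} = \left(E l + E\right)^{2} = \left(E + E l\right)^{2}$)
$X^{2}{\left(46,b{\left(-2,7 \right)} \right)} = \left(46^{2} \left(1 + \left(8 + 7^{2}\right)\right)^{2}\right)^{2} = \left(2116 \left(1 + \left(8 + 49\right)\right)^{2}\right)^{2} = \left(2116 \left(1 + 57\right)^{2}\right)^{2} = \left(2116 \cdot 58^{2}\right)^{2} = \left(2116 \cdot 3364\right)^{2} = 7118224^{2} = 50669112914176$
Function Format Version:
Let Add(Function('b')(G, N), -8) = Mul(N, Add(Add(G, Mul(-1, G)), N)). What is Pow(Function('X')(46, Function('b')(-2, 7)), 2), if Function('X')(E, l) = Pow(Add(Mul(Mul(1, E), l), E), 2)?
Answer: 50669112914176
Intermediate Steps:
Function('b')(G, N) = Add(8, Pow(N, 2)) (Function('b')(G, N) = Add(8, Mul(N, Add(Add(G, Mul(-1, G)), N))) = Add(8, Mul(N, Add(0, N))) = Add(8, Mul(N, N)) = Add(8, Pow(N, 2)))
Function('X')(E, l) = Pow(Add(E, Mul(E, l)), 2) (Function('X')(E, l) = Pow(Add(Mul(E, l), E), 2) = Pow(Add(E, Mul(E, l)), 2))
Pow(Function('X')(46, Function('b')(-2, 7)), 2) = Pow(Mul(Pow(46, 2), Pow(Add(1, Add(8, Pow(7, 2))), 2)), 2) = Pow(Mul(2116, Pow(Add(1, Add(8, 49)), 2)), 2) = Pow(Mul(2116, Pow(Add(1, 57), 2)), 2) = Pow(Mul(2116, Pow(58, 2)), 2) = Pow(Mul(2116, 3364), 2) = Pow(7118224, 2) = 50669112914176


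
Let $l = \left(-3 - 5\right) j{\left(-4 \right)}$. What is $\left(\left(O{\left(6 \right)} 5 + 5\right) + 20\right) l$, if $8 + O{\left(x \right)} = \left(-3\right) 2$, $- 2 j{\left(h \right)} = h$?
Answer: $720$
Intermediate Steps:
$j{\left(h \right)} = - \frac{h}{2}$
$O{\left(x \right)} = -14$ ($O{\left(x \right)} = -8 - 6 = -14$)
$l = -16$ ($l = \left(-3 - 5\right) \left(\left(- \frac{1}{2}\right) \left(-4\right)\right) = \left(-8\right) 2 = -16$)
$\left(\left(O{\left(6 \right)} 5 + 5\right) + 20\right) l = \left(\left(\left(-14\right) 5 + 5\right) + 20\right) \left(-16\right) = \left(\left(-70 + 5\right) + 20\right) \left(-16\right) = \left(-65 + 20\right) \left(-16\right) = \left(-45\right) \left(-16\right) = 720$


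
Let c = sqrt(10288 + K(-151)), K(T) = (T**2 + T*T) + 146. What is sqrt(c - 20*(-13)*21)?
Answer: sqrt(5460 + 2*sqrt(14009)) ≈ 75.477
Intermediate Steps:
K(T) = 146 + 2*T**2 (K(T) = (T**2 + T**2) + 146 = 2*T**2 + 146 = 146 + 2*T**2)
c = 2*sqrt(14009) (c = sqrt(10288 + (146 + 2*(-151)**2)) = sqrt(10288 + (146 + 2*22801)) = sqrt(10288 + (146 + 45602)) = sqrt(10288 + 45748) = sqrt(56036) = 2*sqrt(14009) ≈ 236.72)
sqrt(c - 20*(-13)*21) = sqrt(2*sqrt(14009) - 20*(-13)*21) = sqrt(2*sqrt(14009) + 260*21) = sqrt(2*sqrt(14009) + 5460) = sqrt(5460 + 2*sqrt(14009))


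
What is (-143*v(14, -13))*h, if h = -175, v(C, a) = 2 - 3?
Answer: -25025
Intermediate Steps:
v(C, a) = -1
(-143*v(14, -13))*h = -143*(-1)*(-175) = 143*(-175) = -25025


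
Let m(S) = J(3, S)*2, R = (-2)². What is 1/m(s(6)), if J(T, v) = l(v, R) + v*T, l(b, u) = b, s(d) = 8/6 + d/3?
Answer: 3/80 ≈ 0.037500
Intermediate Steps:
R = 4
s(d) = 4/3 + d/3 (s(d) = 8*(⅙) + d*(⅓) = 4/3 + d/3)
J(T, v) = v + T*v (J(T, v) = v + v*T = v + T*v)
m(S) = 8*S (m(S) = (S*(1 + 3))*2 = (S*4)*2 = (4*S)*2 = 8*S)
1/m(s(6)) = 1/(8*(4/3 + (⅓)*6)) = 1/(8*(4/3 + 2)) = 1/(8*(10/3)) = 1/(80/3) = 3/80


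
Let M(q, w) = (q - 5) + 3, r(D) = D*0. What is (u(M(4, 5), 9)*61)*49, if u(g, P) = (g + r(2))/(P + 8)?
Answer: 5978/17 ≈ 351.65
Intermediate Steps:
r(D) = 0
M(q, w) = -2 + q (M(q, w) = (-5 + q) + 3 = -2 + q)
u(g, P) = g/(8 + P) (u(g, P) = (g + 0)/(P + 8) = g/(8 + P))
(u(M(4, 5), 9)*61)*49 = (((-2 + 4)/(8 + 9))*61)*49 = ((2/17)*61)*49 = (122/17)*49 = 5978/17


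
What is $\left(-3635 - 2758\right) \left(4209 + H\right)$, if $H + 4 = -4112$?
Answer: $-594549$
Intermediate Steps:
$H = -4116$ ($H = -4 - 4112 = -4116$)
$\left(-3635 - 2758\right) \left(4209 + H\right) = \left(-3635 - 2758\right) \left(4209 - 4116\right) = \left(-6393\right) 93 = -594549$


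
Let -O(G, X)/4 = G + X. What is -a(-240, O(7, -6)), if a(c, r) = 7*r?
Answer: 28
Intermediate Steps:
O(G, X) = -4*G - 4*X (O(G, X) = -4*(G + X) = -4*G - 4*X)
-a(-240, O(7, -6)) = -7*(-4*7 - 4*(-6)) = -7*(-28 + 24) = -7*(-4) = -1*(-28) = 28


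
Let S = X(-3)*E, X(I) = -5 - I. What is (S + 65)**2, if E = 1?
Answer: 3969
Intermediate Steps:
S = -2 (S = (-5 - 1*(-3))*1 = (-5 + 3)*1 = -2*1 = -2)
(S + 65)**2 = (-2 + 65)**2 = 63**2 = 3969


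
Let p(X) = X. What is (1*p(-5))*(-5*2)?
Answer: 50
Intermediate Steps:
(1*p(-5))*(-5*2) = (1*(-5))*(-5*2) = -5*(-10) = 50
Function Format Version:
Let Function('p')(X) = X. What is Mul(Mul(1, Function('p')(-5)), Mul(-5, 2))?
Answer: 50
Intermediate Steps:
Mul(Mul(1, Function('p')(-5)), Mul(-5, 2)) = Mul(Mul(1, -5), Mul(-5, 2)) = Mul(-5, -10) = 50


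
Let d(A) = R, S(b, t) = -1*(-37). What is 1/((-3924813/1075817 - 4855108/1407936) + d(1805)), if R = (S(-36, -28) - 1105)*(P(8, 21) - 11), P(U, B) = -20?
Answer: 378670370928/12534331367374423 ≈ 3.0211e-5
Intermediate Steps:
S(b, t) = 37
R = 33108 (R = (37 - 1105)*(-20 - 11) = -1068*(-31) = 33108)
d(A) = 33108
1/((-3924813/1075817 - 4855108/1407936) + d(1805)) = 1/((-3924813/1075817 - 4855108/1407936) + 33108) = 1/((-3924813*1/1075817 - 4855108*1/1407936) + 33108) = 1/((-3924813/1075817 - 1213777/351984) + 33108) = 1/(-2687273309801/378670370928 + 33108) = 1/(12534331367374423/378670370928) = 378670370928/12534331367374423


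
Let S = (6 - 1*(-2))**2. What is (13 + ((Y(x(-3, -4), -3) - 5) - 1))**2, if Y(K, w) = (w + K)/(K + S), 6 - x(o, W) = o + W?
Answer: 301401/5929 ≈ 50.835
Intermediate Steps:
S = 64 (S = (6 + 2)**2 = 8**2 = 64)
x(o, W) = 6 - W - o (x(o, W) = 6 - (o + W) = 6 - (W + o) = 6 + (-W - o) = 6 - W - o)
Y(K, w) = (K + w)/(64 + K) (Y(K, w) = (w + K)/(K + 64) = (K + w)/(64 + K))
(13 + ((Y(x(-3, -4), -3) - 5) - 1))**2 = (13 + ((((6 - 1*(-4) - 1*(-3)) - 3)/(64 + (6 - 1*(-4) - 1*(-3))) - 5) - 1))**2 = (13 + ((((6 + 4 + 3) - 3)/(64 + (6 + 4 + 3)) - 5) - 1))**2 = (13 + (((13 - 3)/(64 + 13) - 5) - 1))**2 = (13 + ((10/77 - 5) - 1))**2 = (13 + (-375/77 - 1))**2 = (13 - 452/77)**2 = (549/77)**2 = 301401/5929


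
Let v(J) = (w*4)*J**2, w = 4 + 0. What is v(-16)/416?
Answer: 128/13 ≈ 9.8462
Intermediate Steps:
w = 4
v(J) = 16*J**2 (v(J) = (4*4)*J**2 = 16*J**2)
v(-16)/416 = (16*(-16)**2)/416 = (16*256)*(1/416) = 4096*(1/416) = 128/13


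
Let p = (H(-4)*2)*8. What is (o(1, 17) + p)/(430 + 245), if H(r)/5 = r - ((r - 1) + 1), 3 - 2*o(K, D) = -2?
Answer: 1/270 ≈ 0.0037037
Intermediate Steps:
o(K, D) = 5/2 (o(K, D) = 3/2 - 1/2*(-2) = 3/2 + 1 = 5/2)
H(r) = 0 (H(r) = 5*(r - ((r - 1) + 1)) = 5*(r - ((-1 + r) + 1)) = 5*(r - r) = 5*0 = 0)
p = 0 (p = (0*2)*8 = 0*8 = 0)
(o(1, 17) + p)/(430 + 245) = (5/2 + 0)/(430 + 245) = (5/2)/675 = (5/2)*(1/675) = 1/270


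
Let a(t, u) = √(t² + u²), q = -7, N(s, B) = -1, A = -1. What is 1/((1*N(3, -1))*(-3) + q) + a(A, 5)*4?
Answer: -¼ + 4*√26 ≈ 20.146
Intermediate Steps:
1/((1*N(3, -1))*(-3) + q) + a(A, 5)*4 = 1/((1*(-1))*(-3) - 7) + √((-1)² + 5²)*4 = 1/(-1*(-3) - 7) + √(1 + 25)*4 = 1/(3 - 7) + √26*4 = 1/(-4) + 4*√26 = -¼ + 4*√26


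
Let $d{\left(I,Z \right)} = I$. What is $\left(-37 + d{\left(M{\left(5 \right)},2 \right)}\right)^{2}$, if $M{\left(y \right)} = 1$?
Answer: $1296$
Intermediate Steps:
$\left(-37 + d{\left(M{\left(5 \right)},2 \right)}\right)^{2} = \left(-37 + 1\right)^{2} = \left(-36\right)^{2} = 1296$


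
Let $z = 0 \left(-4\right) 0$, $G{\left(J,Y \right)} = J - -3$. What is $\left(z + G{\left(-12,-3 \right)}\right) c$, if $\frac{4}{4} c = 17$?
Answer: $-153$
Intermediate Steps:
$G{\left(J,Y \right)} = 3 + J$ ($G{\left(J,Y \right)} = J + 3 = 3 + J$)
$c = 17$
$z = 0$ ($z = 0 \cdot 0 = 0$)
$\left(z + G{\left(-12,-3 \right)}\right) c = \left(0 + \left(3 - 12\right)\right) 17 = \left(0 - 9\right) 17 = \left(-9\right) 17 = -153$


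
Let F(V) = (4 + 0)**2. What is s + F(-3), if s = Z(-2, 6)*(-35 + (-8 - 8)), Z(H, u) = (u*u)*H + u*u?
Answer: 1852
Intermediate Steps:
F(V) = 16 (F(V) = 4**2 = 16)
Z(H, u) = u**2 + H*u**2 (Z(H, u) = u**2*H + u**2 = H*u**2 + u**2 = u**2 + H*u**2)
s = 1836 (s = (6**2*(1 - 2))*(-35 + (-8 - 8)) = (36*(-1))*(-35 - 16) = -36*(-51) = 1836)
s + F(-3) = 1836 + 16 = 1852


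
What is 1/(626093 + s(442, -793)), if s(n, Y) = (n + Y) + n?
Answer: 1/626184 ≈ 1.5970e-6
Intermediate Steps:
s(n, Y) = Y + 2*n (s(n, Y) = (Y + n) + n = Y + 2*n)
1/(626093 + s(442, -793)) = 1/(626093 + (-793 + 2*442)) = 1/(626093 + (-793 + 884)) = 1/(626093 + 91) = 1/626184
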